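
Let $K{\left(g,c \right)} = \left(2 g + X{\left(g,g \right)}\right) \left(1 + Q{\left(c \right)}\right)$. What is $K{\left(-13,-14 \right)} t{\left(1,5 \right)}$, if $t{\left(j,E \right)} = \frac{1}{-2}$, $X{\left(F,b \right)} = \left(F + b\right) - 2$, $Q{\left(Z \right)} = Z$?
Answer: $-351$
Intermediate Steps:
$X{\left(F,b \right)} = -2 + F + b$
$t{\left(j,E \right)} = - \frac{1}{2}$
$K{\left(g,c \right)} = \left(1 + c\right) \left(-2 + 4 g\right)$ ($K{\left(g,c \right)} = \left(2 g + \left(-2 + g + g\right)\right) \left(1 + c\right) = \left(2 g + \left(-2 + 2 g\right)\right) \left(1 + c\right) = \left(-2 + 4 g\right) \left(1 + c\right) = \left(1 + c\right) \left(-2 + 4 g\right)$)
$K{\left(-13,-14 \right)} t{\left(1,5 \right)} = \left(-2 - -28 + 4 \left(-13\right) + 4 \left(-14\right) \left(-13\right)\right) \left(- \frac{1}{2}\right) = \left(-2 + 28 - 52 + 728\right) \left(- \frac{1}{2}\right) = 702 \left(- \frac{1}{2}\right) = -351$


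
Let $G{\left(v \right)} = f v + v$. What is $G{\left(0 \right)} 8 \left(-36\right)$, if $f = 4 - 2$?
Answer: $0$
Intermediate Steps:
$f = 2$
$G{\left(v \right)} = 3 v$ ($G{\left(v \right)} = 2 v + v = 3 v$)
$G{\left(0 \right)} 8 \left(-36\right) = 3 \cdot 0 \cdot 8 \left(-36\right) = 0 \cdot 8 \left(-36\right) = 0 \left(-36\right) = 0$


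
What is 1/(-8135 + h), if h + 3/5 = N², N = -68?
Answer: -5/17558 ≈ -0.00028477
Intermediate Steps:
h = 23117/5 (h = -⅗ + (-68)² = -⅗ + 4624 = 23117/5 ≈ 4623.4)
1/(-8135 + h) = 1/(-8135 + 23117/5) = 1/(-17558/5) = -5/17558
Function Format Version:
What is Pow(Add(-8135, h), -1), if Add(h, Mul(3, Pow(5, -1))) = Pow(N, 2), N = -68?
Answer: Rational(-5, 17558) ≈ -0.00028477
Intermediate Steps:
h = Rational(23117, 5) (h = Add(Rational(-3, 5), Pow(-68, 2)) = Add(Rational(-3, 5), 4624) = Rational(23117, 5) ≈ 4623.4)
Pow(Add(-8135, h), -1) = Pow(Add(-8135, Rational(23117, 5)), -1) = Pow(Rational(-17558, 5), -1) = Rational(-5, 17558)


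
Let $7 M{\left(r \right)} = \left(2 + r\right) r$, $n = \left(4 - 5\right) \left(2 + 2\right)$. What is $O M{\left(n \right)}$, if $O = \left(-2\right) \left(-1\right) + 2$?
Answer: $\frac{32}{7} \approx 4.5714$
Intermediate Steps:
$n = -4$ ($n = \left(-1\right) 4 = -4$)
$M{\left(r \right)} = \frac{r \left(2 + r\right)}{7}$ ($M{\left(r \right)} = \frac{\left(2 + r\right) r}{7} = \frac{r \left(2 + r\right)}{7}$)
$O = 4$ ($O = 2 + 2 = 4$)
$O M{\left(n \right)} = 4 \cdot \frac{1}{7} \left(-4\right) \left(2 - 4\right) = 4 \cdot \frac{1}{7} \left(-4\right) \left(-2\right) = 4 \cdot \frac{8}{7} = \frac{32}{7}$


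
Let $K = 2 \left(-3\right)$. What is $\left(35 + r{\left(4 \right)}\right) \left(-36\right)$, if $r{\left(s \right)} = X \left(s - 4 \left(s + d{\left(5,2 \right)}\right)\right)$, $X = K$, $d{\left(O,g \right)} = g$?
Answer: $-5580$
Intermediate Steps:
$K = -6$
$X = -6$
$r{\left(s \right)} = 48 + 18 s$ ($r{\left(s \right)} = - 6 \left(s - 4 \left(s + 2\right)\right) = - 6 \left(s - 4 \left(2 + s\right)\right) = - 6 \left(s - \left(8 + 4 s\right)\right) = - 6 \left(-8 - 3 s\right) = 48 + 18 s$)
$\left(35 + r{\left(4 \right)}\right) \left(-36\right) = \left(35 + \left(48 + 18 \cdot 4\right)\right) \left(-36\right) = \left(35 + \left(48 + 72\right)\right) \left(-36\right) = \left(35 + 120\right) \left(-36\right) = 155 \left(-36\right) = -5580$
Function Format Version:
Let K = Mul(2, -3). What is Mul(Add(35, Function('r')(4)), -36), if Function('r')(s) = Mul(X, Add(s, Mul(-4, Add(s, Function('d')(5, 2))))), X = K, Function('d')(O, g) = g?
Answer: -5580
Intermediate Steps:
K = -6
X = -6
Function('r')(s) = Add(48, Mul(18, s)) (Function('r')(s) = Mul(-6, Add(s, Mul(-4, Add(s, 2)))) = Mul(-6, Add(s, Mul(-4, Add(2, s)))) = Mul(-6, Add(s, Add(-8, Mul(-4, s)))) = Mul(-6, Add(-8, Mul(-3, s))) = Add(48, Mul(18, s)))
Mul(Add(35, Function('r')(4)), -36) = Mul(Add(35, Add(48, Mul(18, 4))), -36) = Mul(Add(35, Add(48, 72)), -36) = Mul(Add(35, 120), -36) = Mul(155, -36) = -5580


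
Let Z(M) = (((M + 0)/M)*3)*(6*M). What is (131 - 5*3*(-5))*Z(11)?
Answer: 40788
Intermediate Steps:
Z(M) = 18*M (Z(M) = ((M/M)*3)*(6*M) = (1*3)*(6*M) = 3*(6*M) = 18*M)
(131 - 5*3*(-5))*Z(11) = (131 - 5*3*(-5))*(18*11) = (131 - 15*(-5))*198 = (131 + 75)*198 = 206*198 = 40788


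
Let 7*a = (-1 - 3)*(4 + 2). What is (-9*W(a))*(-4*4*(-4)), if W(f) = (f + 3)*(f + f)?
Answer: -82944/49 ≈ -1692.7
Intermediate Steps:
a = -24/7 (a = ((-1 - 3)*(4 + 2))/7 = (-4*6)/7 = (1/7)*(-24) = -24/7 ≈ -3.4286)
W(f) = 2*f*(3 + f) (W(f) = (3 + f)*(2*f) = 2*f*(3 + f))
(-9*W(a))*(-4*4*(-4)) = (-18*(-24)*(3 - 24/7)/7)*(-4*4*(-4)) = (-18*(-24)*(-3)/(7*7))*(-16*(-4)) = -9*144/49*64 = -1296/49*64 = -82944/49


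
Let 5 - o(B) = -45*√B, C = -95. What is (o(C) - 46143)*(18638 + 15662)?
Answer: -1582533400 + 1543500*I*√95 ≈ -1.5825e+9 + 1.5044e+7*I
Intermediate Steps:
o(B) = 5 + 45*√B (o(B) = 5 - (-45)*√B = 5 + 45*√B)
(o(C) - 46143)*(18638 + 15662) = ((5 + 45*√(-95)) - 46143)*(18638 + 15662) = ((5 + 45*(I*√95)) - 46143)*34300 = ((5 + 45*I*√95) - 46143)*34300 = (-46138 + 45*I*√95)*34300 = -1582533400 + 1543500*I*√95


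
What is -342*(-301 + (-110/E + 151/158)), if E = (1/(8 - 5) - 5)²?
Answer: 403910208/3871 ≈ 1.0434e+5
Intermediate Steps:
E = 196/9 (E = (1/3 - 5)² = (⅓ - 5)² = (-14/3)² = 196/9 ≈ 21.778)
-342*(-301 + (-110/E + 151/158)) = -342*(-301 + (-110/196/9 + 151/158)) = -342*(-301 + (-110*9/196 + 151*(1/158))) = -342*(-301 + (-495/98 + 151/158)) = -342*(-301 - 15853/3871) = -342*(-1181024/3871) = 403910208/3871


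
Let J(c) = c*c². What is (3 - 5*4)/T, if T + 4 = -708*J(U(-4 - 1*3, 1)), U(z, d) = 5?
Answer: 17/88504 ≈ 0.00019208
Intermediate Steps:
J(c) = c³
T = -88504 (T = -4 - 708*5³ = -4 - 708*125 = -4 - 88500 = -88504)
(3 - 5*4)/T = (3 - 5*4)/(-88504) = (3 - 20)*(-1/88504) = -17*(-1/88504) = 17/88504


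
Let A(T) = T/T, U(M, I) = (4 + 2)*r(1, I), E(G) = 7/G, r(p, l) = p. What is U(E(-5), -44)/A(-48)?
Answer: 6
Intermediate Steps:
U(M, I) = 6 (U(M, I) = (4 + 2)*1 = 6*1 = 6)
A(T) = 1
U(E(-5), -44)/A(-48) = 6/1 = 6*1 = 6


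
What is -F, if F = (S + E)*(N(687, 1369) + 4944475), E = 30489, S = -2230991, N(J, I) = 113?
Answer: 10880575783176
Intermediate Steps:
F = -10880575783176 (F = (-2230991 + 30489)*(113 + 4944475) = -2200502*4944588 = -10880575783176)
-F = -1*(-10880575783176) = 10880575783176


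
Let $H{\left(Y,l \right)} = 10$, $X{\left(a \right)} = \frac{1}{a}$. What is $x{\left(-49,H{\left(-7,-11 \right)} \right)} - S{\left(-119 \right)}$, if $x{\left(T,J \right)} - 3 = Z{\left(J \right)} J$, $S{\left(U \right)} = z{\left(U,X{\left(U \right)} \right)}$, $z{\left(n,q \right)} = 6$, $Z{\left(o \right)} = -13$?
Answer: $-133$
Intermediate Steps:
$S{\left(U \right)} = 6$
$x{\left(T,J \right)} = 3 - 13 J$
$x{\left(-49,H{\left(-7,-11 \right)} \right)} - S{\left(-119 \right)} = \left(3 - 130\right) - 6 = -127 - 6 = -133$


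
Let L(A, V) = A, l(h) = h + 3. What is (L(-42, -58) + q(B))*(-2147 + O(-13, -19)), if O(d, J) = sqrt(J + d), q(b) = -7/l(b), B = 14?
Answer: 1547987/17 - 2884*I*sqrt(2)/17 ≈ 91058.0 - 239.92*I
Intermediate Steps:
l(h) = 3 + h
q(b) = -7/(3 + b)
(L(-42, -58) + q(B))*(-2147 + O(-13, -19)) = (-42 - 7/(3 + 14))*(-2147 + sqrt(-19 - 13)) = (-42 - 7/17)*(-2147 + sqrt(-32)) = (-42 - 7*1/17)*(-2147 + 4*I*sqrt(2)) = (-42 - 7/17)*(-2147 + 4*I*sqrt(2)) = -721*(-2147 + 4*I*sqrt(2))/17 = 1547987/17 - 2884*I*sqrt(2)/17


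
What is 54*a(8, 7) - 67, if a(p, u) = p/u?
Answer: -37/7 ≈ -5.2857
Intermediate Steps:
54*a(8, 7) - 67 = 54*(8/7) - 67 = 432/7 - 67 = -37/7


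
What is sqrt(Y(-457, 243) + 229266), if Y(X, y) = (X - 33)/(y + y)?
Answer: sqrt(167134179)/27 ≈ 478.82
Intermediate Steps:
Y(X, y) = (-33 + X)/(2*y) (Y(X, y) = (-33 + X)/((2*y)) = (-33 + X)*(1/(2*y)) = (-33 + X)/(2*y))
sqrt(Y(-457, 243) + 229266) = sqrt((1/2)*(-33 - 457)/243 + 229266) = sqrt((1/2)*(1/243)*(-490) + 229266) = sqrt(-245/243 + 229266) = sqrt(55711393/243) = sqrt(167134179)/27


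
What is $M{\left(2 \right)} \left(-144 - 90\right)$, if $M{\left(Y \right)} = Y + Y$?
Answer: $-936$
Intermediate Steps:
$M{\left(Y \right)} = 2 Y$
$M{\left(2 \right)} \left(-144 - 90\right) = 2 \cdot 2 \left(-144 - 90\right) = 4 \left(-234\right) = -936$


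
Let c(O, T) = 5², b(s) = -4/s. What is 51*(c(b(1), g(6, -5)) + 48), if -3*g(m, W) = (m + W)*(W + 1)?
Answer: 3723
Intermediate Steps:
g(m, W) = -(1 + W)*(W + m)/3 (g(m, W) = -(m + W)*(W + 1)/3 = -(W + m)*(1 + W)/3 = -(1 + W)*(W + m)/3)
c(O, T) = 25
51*(c(b(1), g(6, -5)) + 48) = 51*(25 + 48) = 51*73 = 3723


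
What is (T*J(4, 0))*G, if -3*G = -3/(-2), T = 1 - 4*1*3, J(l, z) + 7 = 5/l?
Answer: -253/8 ≈ -31.625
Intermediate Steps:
J(l, z) = -7 + 5/l
T = -11 (T = 1 - 4*3 = 1 - 12 = -11)
G = -½ (G = -(-1)/(-2) = -(-1)*(-1)/2 = -⅓*3/2 = -½ ≈ -0.50000)
(T*J(4, 0))*G = -11*(-7 + 5/4)*(-½) = -11*(-23/4)*(-½) = (253/4)*(-½) = -253/8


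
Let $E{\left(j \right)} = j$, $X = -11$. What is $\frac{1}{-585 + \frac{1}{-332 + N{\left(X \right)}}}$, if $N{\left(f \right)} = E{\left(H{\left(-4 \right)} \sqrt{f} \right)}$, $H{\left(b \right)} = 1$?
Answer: $- \frac{64487807}{37725561316} + \frac{i \sqrt{11}}{37725561316} \approx -0.0017094 + 8.7915 \cdot 10^{-11} i$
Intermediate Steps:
$N{\left(f \right)} = \sqrt{f}$ ($N{\left(f \right)} = 1 \sqrt{f} = \sqrt{f}$)
$\frac{1}{-585 + \frac{1}{-332 + N{\left(X \right)}}} = \frac{1}{-585 + \frac{1}{-332 + \sqrt{-11}}} = \frac{1}{-585 + \frac{1}{-332 + i \sqrt{11}}}$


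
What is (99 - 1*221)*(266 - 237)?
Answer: -3538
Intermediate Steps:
(99 - 1*221)*(266 - 237) = (99 - 221)*29 = -122*29 = -3538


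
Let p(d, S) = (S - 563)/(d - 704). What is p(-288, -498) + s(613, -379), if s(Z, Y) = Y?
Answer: -374907/992 ≈ -377.93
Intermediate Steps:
p(d, S) = (-563 + S)/(-704 + d)
p(-288, -498) + s(613, -379) = (-563 - 498)/(-704 - 288) - 379 = -1061/(-992) - 379 = -1/992*(-1061) - 379 = 1061/992 - 379 = -374907/992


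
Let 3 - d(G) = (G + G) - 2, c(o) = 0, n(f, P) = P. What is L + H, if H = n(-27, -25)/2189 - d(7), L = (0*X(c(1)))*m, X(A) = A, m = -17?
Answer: 19676/2189 ≈ 8.9886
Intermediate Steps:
L = 0 (L = (0*0)*(-17) = 0*(-17) = 0)
d(G) = 5 - 2*G (d(G) = 3 - ((G + G) - 2) = 3 - (2*G - 2) = 3 - (-2 + 2*G) = 3 + (2 - 2*G) = 5 - 2*G)
H = 19676/2189 (H = -25/2189 - (5 - 2*7) = -25*1/2189 - (5 - 14) = -25/2189 - 1*(-9) = -25/2189 + 9 = 19676/2189 ≈ 8.9886)
L + H = 0 + 19676/2189 = 19676/2189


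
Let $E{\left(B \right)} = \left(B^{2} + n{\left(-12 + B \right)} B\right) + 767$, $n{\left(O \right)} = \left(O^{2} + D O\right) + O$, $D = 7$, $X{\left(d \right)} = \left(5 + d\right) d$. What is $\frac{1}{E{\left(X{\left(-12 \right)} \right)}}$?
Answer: $\frac{1}{491663} \approx 2.0339 \cdot 10^{-6}$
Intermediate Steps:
$X{\left(d \right)} = d \left(5 + d\right)$
$n{\left(O \right)} = O^{2} + 8 O$ ($n{\left(O \right)} = \left(O^{2} + 7 O\right) + O = O^{2} + 8 O$)
$E{\left(B \right)} = 767 + B^{2} + B \left(-12 + B\right) \left(-4 + B\right)$ ($E{\left(B \right)} = \left(B^{2} + \left(-12 + B\right) \left(8 + \left(-12 + B\right)\right) B\right) + 767 = \left(B^{2} + \left(-12 + B\right) \left(-4 + B\right) B\right) + 767 = \left(B^{2} + B \left(-12 + B\right) \left(-4 + B\right)\right) + 767 = 767 + B^{2} + B \left(-12 + B\right) \left(-4 + B\right)$)
$\frac{1}{E{\left(X{\left(-12 \right)} \right)}} = \frac{1}{767 + \left(- 12 \left(5 - 12\right)\right)^{2} + - 12 \left(5 - 12\right) \left(-12 - 12 \left(5 - 12\right)\right) \left(-4 - 12 \left(5 - 12\right)\right)} = \frac{1}{767 + \left(\left(-12\right) \left(-7\right)\right)^{2} + \left(-12\right) \left(-7\right) \left(-12 - -84\right) \left(-4 - -84\right)} = \frac{1}{767 + 84^{2} + 84 \left(-12 + 84\right) \left(-4 + 84\right)} = \frac{1}{767 + 7056 + 84 \cdot 72 \cdot 80} = \frac{1}{767 + 7056 + 483840} = \frac{1}{491663}$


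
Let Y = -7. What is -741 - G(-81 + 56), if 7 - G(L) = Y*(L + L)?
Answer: -398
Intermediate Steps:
G(L) = 7 + 14*L (G(L) = 7 - (-7)*(L + L) = 7 - (-7)*2*L = 7 - (-14)*L = 7 + 14*L)
-741 - G(-81 + 56) = -741 - (7 + 14*(-81 + 56)) = -741 - (7 + 14*(-25)) = -741 - (7 - 350) = -741 - 1*(-343) = -741 + 343 = -398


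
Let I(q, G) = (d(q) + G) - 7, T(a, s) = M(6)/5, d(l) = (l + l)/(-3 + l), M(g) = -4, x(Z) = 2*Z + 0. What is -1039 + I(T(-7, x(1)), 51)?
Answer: -18897/19 ≈ -994.58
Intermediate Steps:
x(Z) = 2*Z
d(l) = 2*l/(-3 + l) (d(l) = (2*l)/(-3 + l) = 2*l/(-3 + l))
T(a, s) = -⅘ (T(a, s) = -4/5 = -4*⅕ = -⅘)
I(q, G) = -7 + G + 2*q/(-3 + q) (I(q, G) = (2*q/(-3 + q) + G) - 7 = (G + 2*q/(-3 + q)) - 7 = -7 + G + 2*q/(-3 + q))
-1039 + I(T(-7, x(1)), 51) = -1039 + (2*(-⅘) + (-7 + 51)*(-3 - ⅘))/(-3 - ⅘) = -1039 + (-8/5 + 44*(-19/5))/(-19/5) = -1039 - 5*(-8/5 - 836/5)/19 = -1039 - 5/19*(-844/5) = -1039 + 844/19 = -18897/19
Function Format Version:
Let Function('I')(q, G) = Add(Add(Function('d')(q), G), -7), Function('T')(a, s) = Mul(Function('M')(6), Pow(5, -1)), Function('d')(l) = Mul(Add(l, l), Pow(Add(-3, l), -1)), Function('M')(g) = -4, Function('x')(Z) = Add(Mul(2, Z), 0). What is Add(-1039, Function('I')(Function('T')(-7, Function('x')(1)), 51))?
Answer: Rational(-18897, 19) ≈ -994.58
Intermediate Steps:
Function('x')(Z) = Mul(2, Z)
Function('d')(l) = Mul(2, l, Pow(Add(-3, l), -1)) (Function('d')(l) = Mul(Mul(2, l), Pow(Add(-3, l), -1)) = Mul(2, l, Pow(Add(-3, l), -1)))
Function('T')(a, s) = Rational(-4, 5) (Function('T')(a, s) = Mul(-4, Pow(5, -1)) = Mul(-4, Rational(1, 5)) = Rational(-4, 5))
Function('I')(q, G) = Add(-7, G, Mul(2, q, Pow(Add(-3, q), -1))) (Function('I')(q, G) = Add(Add(Mul(2, q, Pow(Add(-3, q), -1)), G), -7) = Add(Add(G, Mul(2, q, Pow(Add(-3, q), -1))), -7) = Add(-7, G, Mul(2, q, Pow(Add(-3, q), -1))))
Add(-1039, Function('I')(Function('T')(-7, Function('x')(1)), 51)) = Add(-1039, Mul(Pow(Add(-3, Rational(-4, 5)), -1), Add(Mul(2, Rational(-4, 5)), Mul(Add(-7, 51), Add(-3, Rational(-4, 5)))))) = Add(-1039, Mul(Pow(Rational(-19, 5), -1), Add(Rational(-8, 5), Mul(44, Rational(-19, 5))))) = Add(-1039, Mul(Rational(-5, 19), Add(Rational(-8, 5), Rational(-836, 5)))) = Add(-1039, Mul(Rational(-5, 19), Rational(-844, 5))) = Add(-1039, Rational(844, 19)) = Rational(-18897, 19)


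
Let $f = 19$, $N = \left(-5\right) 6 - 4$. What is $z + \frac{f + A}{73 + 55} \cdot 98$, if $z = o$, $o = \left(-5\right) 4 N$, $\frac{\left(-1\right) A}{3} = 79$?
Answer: $\frac{16419}{32} \approx 513.09$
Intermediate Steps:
$A = -237$ ($A = \left(-3\right) 79 = -237$)
$N = -34$ ($N = -30 - 4 = -34$)
$o = 680$ ($o = \left(-5\right) 4 \left(-34\right) = \left(-20\right) \left(-34\right) = 680$)
$z = 680$
$z + \frac{f + A}{73 + 55} \cdot 98 = 680 + \frac{19 - 237}{73 + 55} \cdot 98 = 680 + - \frac{218}{128} \cdot 98 = 680 + \left(-218\right) \frac{1}{128} \cdot 98 = 680 - \frac{5341}{32} = \frac{16419}{32}$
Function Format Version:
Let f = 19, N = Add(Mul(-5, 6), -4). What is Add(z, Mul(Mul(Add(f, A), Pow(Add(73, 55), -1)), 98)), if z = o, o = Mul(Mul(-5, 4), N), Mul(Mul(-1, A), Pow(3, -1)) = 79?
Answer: Rational(16419, 32) ≈ 513.09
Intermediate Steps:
A = -237 (A = Mul(-3, 79) = -237)
N = -34 (N = Add(-30, -4) = -34)
o = 680 (o = Mul(Mul(-5, 4), -34) = Mul(-20, -34) = 680)
z = 680
Add(z, Mul(Mul(Add(f, A), Pow(Add(73, 55), -1)), 98)) = Add(680, Mul(Mul(Add(19, -237), Pow(Add(73, 55), -1)), 98)) = Add(680, Mul(Mul(-218, Pow(128, -1)), 98)) = Add(680, Mul(Mul(-218, Rational(1, 128)), 98)) = Add(680, Mul(Rational(-109, 64), 98)) = Add(680, Rational(-5341, 32)) = Rational(16419, 32)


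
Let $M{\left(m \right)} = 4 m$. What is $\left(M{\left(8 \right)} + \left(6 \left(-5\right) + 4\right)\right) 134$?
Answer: $804$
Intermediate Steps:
$\left(M{\left(8 \right)} + \left(6 \left(-5\right) + 4\right)\right) 134 = \left(4 \cdot 8 + \left(6 \left(-5\right) + 4\right)\right) 134 = \left(32 + \left(-30 + 4\right)\right) 134 = \left(32 - 26\right) 134 = 6 \cdot 134 = 804$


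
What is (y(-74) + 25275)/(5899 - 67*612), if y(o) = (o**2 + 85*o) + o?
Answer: -24387/35105 ≈ -0.69469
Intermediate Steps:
y(o) = o**2 + 86*o
(y(-74) + 25275)/(5899 - 67*612) = (-74*(86 - 74) + 25275)/(5899 - 67*612) = (-74*12 + 25275)/(5899 - 41004) = (-888 + 25275)/(-35105) = 24387*(-1/35105) = -24387/35105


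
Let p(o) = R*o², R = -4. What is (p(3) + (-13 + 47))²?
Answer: 4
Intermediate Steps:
p(o) = -4*o²
(p(3) + (-13 + 47))² = (-4*3² + (-13 + 47))² = (-4*9 + 34)² = (-36 + 34)² = (-2)² = 4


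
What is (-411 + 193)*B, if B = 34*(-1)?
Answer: 7412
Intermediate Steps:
B = -34
(-411 + 193)*B = (-411 + 193)*(-34) = -218*(-34) = 7412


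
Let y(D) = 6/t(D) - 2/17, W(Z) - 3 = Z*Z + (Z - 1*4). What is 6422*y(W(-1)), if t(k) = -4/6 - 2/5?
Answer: -2507791/68 ≈ -36879.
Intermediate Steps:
W(Z) = -1 + Z + Z**2 (W(Z) = 3 + (Z*Z + (Z - 1*4)) = 3 + (Z**2 + (Z - 4)) = 3 + (Z**2 + (-4 + Z)) = 3 + (-4 + Z + Z**2) = -1 + Z + Z**2)
t(k) = -16/15 (t(k) = -4*1/6 - 2*1/5 = -2/3 - 2/5 = -16/15)
y(D) = -781/136 (y(D) = 6/(-16/15) - 2/17 = 6*(-15/16) - 2*1/17 = -45/8 - 2/17 = -781/136)
6422*y(W(-1)) = 6422*(-781/136) = -2507791/68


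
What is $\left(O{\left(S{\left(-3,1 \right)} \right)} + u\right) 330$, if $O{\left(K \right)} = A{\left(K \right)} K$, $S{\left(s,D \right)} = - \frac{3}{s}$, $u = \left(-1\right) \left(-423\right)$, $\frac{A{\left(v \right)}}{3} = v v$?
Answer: $140580$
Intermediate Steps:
$A{\left(v \right)} = 3 v^{2}$ ($A{\left(v \right)} = 3 v v = 3 v^{2}$)
$u = 423$
$O{\left(K \right)} = 3 K^{3}$ ($O{\left(K \right)} = 3 K^{2} K = 3 K^{3}$)
$\left(O{\left(S{\left(-3,1 \right)} \right)} + u\right) 330 = \left(3 \left(- \frac{3}{-3}\right)^{3} + 423\right) 330 = \left(3 \left(\left(-3\right) \left(- \frac{1}{3}\right)\right)^{3} + 423\right) 330 = \left(3 \cdot 1^{3} + 423\right) 330 = \left(3 \cdot 1 + 423\right) 330 = \left(3 + 423\right) 330 = 426 \cdot 330 = 140580$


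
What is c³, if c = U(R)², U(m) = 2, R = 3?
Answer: 64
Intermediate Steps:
c = 4 (c = 2² = 4)
c³ = 4³ = 64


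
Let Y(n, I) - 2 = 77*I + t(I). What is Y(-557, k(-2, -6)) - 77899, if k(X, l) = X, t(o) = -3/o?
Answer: -156099/2 ≈ -78050.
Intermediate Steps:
Y(n, I) = 2 - 3/I + 77*I (Y(n, I) = 2 + (77*I - 3/I) = 2 + (-3/I + 77*I) = 2 - 3/I + 77*I)
Y(-557, k(-2, -6)) - 77899 = (2 - 3/(-2) + 77*(-2)) - 77899 = (2 - 3*(-½) - 154) - 77899 = (2 + 3/2 - 154) - 77899 = -301/2 - 77899 = -156099/2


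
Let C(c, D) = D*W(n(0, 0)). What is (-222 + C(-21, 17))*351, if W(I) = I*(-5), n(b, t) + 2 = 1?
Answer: -48087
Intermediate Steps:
n(b, t) = -1 (n(b, t) = -2 + 1 = -1)
W(I) = -5*I
C(c, D) = 5*D (C(c, D) = D*(-5*(-1)) = D*5 = 5*D)
(-222 + C(-21, 17))*351 = (-222 + 5*17)*351 = (-222 + 85)*351 = -137*351 = -48087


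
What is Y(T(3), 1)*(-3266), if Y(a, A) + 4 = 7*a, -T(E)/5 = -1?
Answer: -101246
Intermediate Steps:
T(E) = 5 (T(E) = -5*(-1) = 5)
Y(a, A) = -4 + 7*a
Y(T(3), 1)*(-3266) = (-4 + 7*5)*(-3266) = (-4 + 35)*(-3266) = 31*(-3266) = -101246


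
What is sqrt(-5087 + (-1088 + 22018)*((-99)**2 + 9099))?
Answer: sqrt(395571913) ≈ 19889.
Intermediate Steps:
sqrt(-5087 + (-1088 + 22018)*((-99)**2 + 9099)) = sqrt(-5087 + 20930*(9801 + 9099)) = sqrt(-5087 + 20930*18900) = sqrt(-5087 + 395577000) = sqrt(395571913)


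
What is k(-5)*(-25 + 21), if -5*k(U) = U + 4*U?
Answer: -20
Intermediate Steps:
k(U) = -U (k(U) = -(U + 4*U)/5 = -U)
k(-5)*(-25 + 21) = (-1*(-5))*(-25 + 21) = 5*(-4) = -20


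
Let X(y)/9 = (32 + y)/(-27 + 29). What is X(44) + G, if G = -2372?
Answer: -2030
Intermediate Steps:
X(y) = 144 + 9*y/2 (X(y) = 9*((32 + y)/(-27 + 29)) = 9*((32 + y)/2) = 9*((32 + y)*(½)) = 9*(16 + y/2) = 144 + 9*y/2)
X(44) + G = (144 + (9/2)*44) - 2372 = (144 + 198) - 2372 = 342 - 2372 = -2030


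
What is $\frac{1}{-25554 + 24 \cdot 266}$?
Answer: $- \frac{1}{19170} \approx -5.2165 \cdot 10^{-5}$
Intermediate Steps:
$\frac{1}{-25554 + 24 \cdot 266} = \frac{1}{-25554 + 6384} = \frac{1}{-19170} = - \frac{1}{19170}$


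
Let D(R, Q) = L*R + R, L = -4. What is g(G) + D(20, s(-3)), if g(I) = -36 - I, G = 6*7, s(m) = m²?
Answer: -138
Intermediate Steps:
D(R, Q) = -3*R (D(R, Q) = -4*R + R = -3*R)
G = 42
g(G) + D(20, s(-3)) = (-36 - 1*42) - 3*20 = (-36 - 42) - 60 = -78 - 60 = -138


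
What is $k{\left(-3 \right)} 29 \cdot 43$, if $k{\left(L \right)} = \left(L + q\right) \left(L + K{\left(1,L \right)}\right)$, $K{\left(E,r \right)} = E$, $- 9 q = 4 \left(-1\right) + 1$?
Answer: $\frac{19952}{3} \approx 6650.7$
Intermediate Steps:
$q = \frac{1}{3}$ ($q = - \frac{4 \left(-1\right) + 1}{9} = - \frac{-4 + 1}{9} = \left(- \frac{1}{9}\right) \left(-3\right) = \frac{1}{3} \approx 0.33333$)
$k{\left(L \right)} = \left(1 + L\right) \left(\frac{1}{3} + L\right)$ ($k{\left(L \right)} = \left(L + \frac{1}{3}\right) \left(L + 1\right) = \left(\frac{1}{3} + L\right) \left(1 + L\right) = \left(1 + L\right) \left(\frac{1}{3} + L\right)$)
$k{\left(-3 \right)} 29 \cdot 43 = \left(\frac{1}{3} + \left(-3\right)^{2} + \frac{4}{3} \left(-3\right)\right) 29 \cdot 43 = \left(\frac{1}{3} + 9 - 4\right) 29 \cdot 43 = \frac{16}{3} \cdot 29 \cdot 43 = \frac{464}{3} \cdot 43 = \frac{19952}{3}$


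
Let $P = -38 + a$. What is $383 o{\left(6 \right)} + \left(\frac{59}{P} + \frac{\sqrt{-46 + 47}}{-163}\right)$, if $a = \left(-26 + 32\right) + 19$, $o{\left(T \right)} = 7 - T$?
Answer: $\frac{801947}{2119} \approx 378.46$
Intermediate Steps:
$a = 25$ ($a = 6 + 19 = 25$)
$P = -13$ ($P = -38 + 25 = -13$)
$383 o{\left(6 \right)} + \left(\frac{59}{P} + \frac{\sqrt{-46 + 47}}{-163}\right) = 383 \left(7 - 6\right) + \left(\frac{59}{-13} + \frac{\sqrt{-46 + 47}}{-163}\right) = 383 \left(7 - 6\right) + \left(59 \left(- \frac{1}{13}\right) + \sqrt{1} \left(- \frac{1}{163}\right)\right) = 383 \cdot 1 + \left(- \frac{59}{13} + 1 \left(- \frac{1}{163}\right)\right) = 383 - \frac{9630}{2119} = \frac{801947}{2119}$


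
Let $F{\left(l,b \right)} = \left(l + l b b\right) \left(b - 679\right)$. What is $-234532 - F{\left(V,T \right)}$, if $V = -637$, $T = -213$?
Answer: $-25779650012$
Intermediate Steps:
$F{\left(l,b \right)} = \left(-679 + b\right) \left(l + l b^{2}\right)$ ($F{\left(l,b \right)} = \left(l + b l b\right) \left(-679 + b\right) = \left(l + l b^{2}\right) \left(-679 + b\right) = \left(-679 + b\right) \left(l + l b^{2}\right)$)
$-234532 - F{\left(V,T \right)} = -234532 - - 637 \left(-679 - 213 + \left(-213\right)^{3} - 679 \left(-213\right)^{2}\right) = -234532 - - 637 \left(-679 - 213 - 9663597 - 30805551\right) = -234532 - \left(-637\right) \left(-40470040\right) = -234532 - 25779415480 = -25779650012$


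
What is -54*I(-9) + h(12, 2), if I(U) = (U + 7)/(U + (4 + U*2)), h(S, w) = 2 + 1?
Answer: -39/23 ≈ -1.6957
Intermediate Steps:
h(S, w) = 3
I(U) = (7 + U)/(4 + 3*U) (I(U) = (7 + U)/(U + (4 + 2*U)) = (7 + U)/(4 + 3*U))
-54*I(-9) + h(12, 2) = -54*(7 - 9)/(4 + 3*(-9)) + 3 = -54*(-2)/(4 - 27) + 3 = -54*(-2)/(-23) + 3 = -(-54)*(-2)/23 + 3 = -54*2/23 + 3 = -108/23 + 3 = -39/23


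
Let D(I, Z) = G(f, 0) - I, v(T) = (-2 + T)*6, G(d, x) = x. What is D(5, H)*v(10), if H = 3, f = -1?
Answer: -240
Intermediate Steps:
v(T) = -12 + 6*T
D(I, Z) = -I (D(I, Z) = 0 - I = -I)
D(5, H)*v(10) = (-1*5)*(-12 + 6*10) = -5*(-12 + 60) = -5*48 = -240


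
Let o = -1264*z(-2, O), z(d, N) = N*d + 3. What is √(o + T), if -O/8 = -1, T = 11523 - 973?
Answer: 3*√2998 ≈ 164.26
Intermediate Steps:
T = 10550
O = 8 (O = -8*(-1) = 8)
z(d, N) = 3 + N*d
o = 16432 (o = -1264*(3 + 8*(-2)) = -1264*(3 - 16) = -1264*(-13) = 16432)
√(o + T) = √(16432 + 10550) = √26982 = 3*√2998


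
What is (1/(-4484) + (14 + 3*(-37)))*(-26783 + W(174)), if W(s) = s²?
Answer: -1519276857/4484 ≈ -3.3882e+5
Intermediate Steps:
(1/(-4484) + (14 + 3*(-37)))*(-26783 + W(174)) = (1/(-4484) + (14 + 3*(-37)))*(-26783 + 174²) = (-1/4484 + (14 - 111))*(-26783 + 30276) = (-1/4484 - 97)*3493 = -434949/4484*3493 = -1519276857/4484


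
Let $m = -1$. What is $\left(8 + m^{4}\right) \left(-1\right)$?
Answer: $-9$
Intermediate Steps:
$\left(8 + m^{4}\right) \left(-1\right) = \left(8 + \left(-1\right)^{4}\right) \left(-1\right) = \left(8 + 1\right) \left(-1\right) = 9 \left(-1\right) = -9$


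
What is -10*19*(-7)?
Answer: 1330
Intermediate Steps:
-10*19*(-7) = -190*(-7) = 1330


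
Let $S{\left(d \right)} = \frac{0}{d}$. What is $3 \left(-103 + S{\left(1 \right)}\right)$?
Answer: $-309$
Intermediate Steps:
$S{\left(d \right)} = 0$
$3 \left(-103 + S{\left(1 \right)}\right) = 3 \left(-103 + 0\right) = 3 \left(-103\right) = -309$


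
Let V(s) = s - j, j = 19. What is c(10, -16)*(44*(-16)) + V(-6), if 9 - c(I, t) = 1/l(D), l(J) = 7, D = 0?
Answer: -43823/7 ≈ -6260.4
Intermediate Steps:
V(s) = -19 + s (V(s) = s - 1*19 = s - 19 = -19 + s)
c(I, t) = 62/7 (c(I, t) = 9 - 1/7 = 9 - 1*⅐ = 9 - ⅐ = 62/7)
c(10, -16)*(44*(-16)) + V(-6) = 62*(44*(-16))/7 + (-19 - 6) = (62/7)*(-704) - 25 = -43648/7 - 25 = -43823/7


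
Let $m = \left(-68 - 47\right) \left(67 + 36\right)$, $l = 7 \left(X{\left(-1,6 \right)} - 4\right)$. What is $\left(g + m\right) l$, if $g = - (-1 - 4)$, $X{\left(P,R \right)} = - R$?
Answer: $828800$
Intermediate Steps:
$g = 5$ ($g = \left(-1\right) \left(-5\right) = 5$)
$l = -70$ ($l = 7 \left(\left(-1\right) 6 - 4\right) = 7 \left(-6 - 4\right) = 7 \left(-10\right) = -70$)
$m = -11845$ ($m = \left(-115\right) 103 = -11845$)
$\left(g + m\right) l = \left(5 - 11845\right) \left(-70\right) = \left(-11840\right) \left(-70\right) = 828800$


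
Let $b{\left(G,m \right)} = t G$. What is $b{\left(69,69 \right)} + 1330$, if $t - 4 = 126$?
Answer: $10300$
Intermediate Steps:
$t = 130$ ($t = 4 + 126 = 130$)
$b{\left(G,m \right)} = 130 G$
$b{\left(69,69 \right)} + 1330 = 130 \cdot 69 + 1330 = 8970 + 1330 = 10300$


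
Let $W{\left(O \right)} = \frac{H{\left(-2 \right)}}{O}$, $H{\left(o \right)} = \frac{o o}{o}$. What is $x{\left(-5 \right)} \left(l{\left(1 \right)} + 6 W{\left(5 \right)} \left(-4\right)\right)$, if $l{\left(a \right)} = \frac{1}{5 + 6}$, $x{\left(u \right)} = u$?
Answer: $- \frac{533}{11} \approx -48.455$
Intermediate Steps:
$H{\left(o \right)} = o$ ($H{\left(o \right)} = \frac{o^{2}}{o} = o$)
$l{\left(a \right)} = \frac{1}{11}$
$W{\left(O \right)} = - \frac{2}{O}$
$x{\left(-5 \right)} \left(l{\left(1 \right)} + 6 W{\left(5 \right)} \left(-4\right)\right) = - 5 \left(\frac{1}{11} + 6 \left(- \frac{2}{5}\right) \left(-4\right)\right) = - 5 \left(\frac{1}{11} - - \frac{48}{5}\right) = - 5 \left(\frac{1}{11} + \frac{48}{5}\right) = \left(-5\right) \frac{533}{55} = - \frac{533}{11}$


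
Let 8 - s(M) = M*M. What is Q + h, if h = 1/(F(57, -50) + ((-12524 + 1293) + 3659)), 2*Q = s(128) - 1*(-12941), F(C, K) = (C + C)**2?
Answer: -9315719/5424 ≈ -1717.5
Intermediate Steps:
F(C, K) = 4*C**2 (F(C, K) = (2*C)**2 = 4*C**2)
s(M) = 8 - M**2 (s(M) = 8 - M*M = 8 - M**2)
Q = -3435/2 (Q = ((8 - 1*128**2) - 1*(-12941))/2 = ((8 - 1*16384) + 12941)/2 = ((8 - 16384) + 12941)/2 = (-16376 + 12941)/2 = (1/2)*(-3435) = -3435/2 ≈ -1717.5)
h = 1/5424 (h = 1/(4*57**2 + ((-12524 + 1293) + 3659)) = 1/(4*3249 + (-11231 + 3659)) = 1/(12996 - 7572) = 1/5424 ≈ 0.00018437)
Q + h = -3435/2 + 1/5424 = -9315719/5424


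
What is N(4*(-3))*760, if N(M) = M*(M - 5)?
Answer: 155040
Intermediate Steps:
N(M) = M*(-5 + M)
N(4*(-3))*760 = ((4*(-3))*(-5 + 4*(-3)))*760 = -12*(-5 - 12)*760 = -12*(-17)*760 = 204*760 = 155040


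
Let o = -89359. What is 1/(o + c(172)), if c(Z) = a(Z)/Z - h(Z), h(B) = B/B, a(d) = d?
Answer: -1/89359 ≈ -1.1191e-5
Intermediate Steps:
h(B) = 1
c(Z) = 0 (c(Z) = Z/Z - 1*1 = 1 - 1 = 0)
1/(o + c(172)) = 1/(-89359 + 0) = 1/(-89359) = -1/89359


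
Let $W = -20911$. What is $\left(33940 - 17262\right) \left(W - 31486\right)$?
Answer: $-873877166$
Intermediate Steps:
$\left(33940 - 17262\right) \left(W - 31486\right) = \left(33940 - 17262\right) \left(-20911 - 31486\right) = 16678 \left(-52397\right) = -873877166$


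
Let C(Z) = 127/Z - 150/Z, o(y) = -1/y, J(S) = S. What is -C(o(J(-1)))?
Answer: 23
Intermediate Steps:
C(Z) = -23/Z
-C(o(J(-1))) = -(-23)/((-1/(-1))) = -(-23)/((-1*(-1))) = -(-23)/1 = -(-23) = -1*(-23) = 23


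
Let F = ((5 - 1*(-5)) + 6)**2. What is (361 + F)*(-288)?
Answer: -177696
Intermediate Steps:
F = 256 (F = ((5 + 5) + 6)**2 = (10 + 6)**2 = 16**2 = 256)
(361 + F)*(-288) = (361 + 256)*(-288) = 617*(-288) = -177696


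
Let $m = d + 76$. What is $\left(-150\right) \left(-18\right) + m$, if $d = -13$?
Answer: $2763$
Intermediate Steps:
$m = 63$ ($m = -13 + 76 = 63$)
$\left(-150\right) \left(-18\right) + m = \left(-150\right) \left(-18\right) + 63 = 2700 + 63 = 2763$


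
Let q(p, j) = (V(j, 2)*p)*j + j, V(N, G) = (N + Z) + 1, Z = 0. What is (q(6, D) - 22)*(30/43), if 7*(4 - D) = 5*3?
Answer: 17190/2107 ≈ 8.1585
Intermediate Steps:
D = 13/7 (D = 4 - 5*3/7 = 4 - ⅐*15 = 4 - 15/7 = 13/7 ≈ 1.8571)
V(N, G) = 1 + N (V(N, G) = (N + 0) + 1 = N + 1 = 1 + N)
q(p, j) = j + j*p*(1 + j) (q(p, j) = ((1 + j)*p)*j + j = (p*(1 + j))*j + j = j*p*(1 + j) + j = j + j*p*(1 + j))
(q(6, D) - 22)*(30/43) = (13*(1 + 6*(1 + 13/7))/7 - 22)*(30/43) = (13*(1 + 6*(20/7))/7 - 22)*(30*(1/43)) = (13*(1 + 120/7)/7 - 22)*(30/43) = ((13/7)*(127/7) - 22)*(30/43) = (1651/49 - 22)*(30/43) = (573/49)*(30/43) = 17190/2107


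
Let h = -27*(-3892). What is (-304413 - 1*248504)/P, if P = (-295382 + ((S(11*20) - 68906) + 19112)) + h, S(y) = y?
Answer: 552917/239872 ≈ 2.3050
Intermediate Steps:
h = 105084
P = -239872 (P = (-295382 + ((11*20 - 68906) + 19112)) + 105084 = (-295382 + ((220 - 68906) + 19112)) + 105084 = (-295382 + (-68686 + 19112)) + 105084 = (-295382 - 49574) + 105084 = -344956 + 105084 = -239872)
(-304413 - 1*248504)/P = (-304413 - 1*248504)/(-239872) = (-304413 - 248504)*(-1/239872) = -552917*(-1/239872) = 552917/239872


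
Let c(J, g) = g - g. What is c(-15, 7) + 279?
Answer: 279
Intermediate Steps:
c(J, g) = 0
c(-15, 7) + 279 = 0 + 279 = 279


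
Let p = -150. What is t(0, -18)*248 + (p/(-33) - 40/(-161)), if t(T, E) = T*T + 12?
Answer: 5278986/1771 ≈ 2980.8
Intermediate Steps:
t(T, E) = 12 + T**2 (t(T, E) = T**2 + 12 = 12 + T**2)
t(0, -18)*248 + (p/(-33) - 40/(-161)) = (12 + 0**2)*248 + (-150/(-33) - 40/(-161)) = (12 + 0)*248 + (-150*(-1/33) - 40*(-1/161)) = 12*248 + (50/11 + 40/161) = 2976 + 8490/1771 = 5278986/1771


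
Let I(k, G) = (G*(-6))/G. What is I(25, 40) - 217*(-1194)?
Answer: 259092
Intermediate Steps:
I(k, G) = -6 (I(k, G) = (-6*G)/G = -6)
I(25, 40) - 217*(-1194) = -6 - 217*(-1194) = -6 + 259098 = 259092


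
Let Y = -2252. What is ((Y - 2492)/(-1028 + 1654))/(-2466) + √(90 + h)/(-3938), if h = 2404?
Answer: 1186/385929 - √2494/3938 ≈ -0.0096084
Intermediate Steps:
((Y - 2492)/(-1028 + 1654))/(-2466) + √(90 + h)/(-3938) = ((-2252 - 2492)/(-1028 + 1654))/(-2466) + √(90 + 2404)/(-3938) = -4744/626*(-1/2466) + √2494*(-1/3938) = -4744*1/626*(-1/2466) - √2494/3938 = -2372/313*(-1/2466) - √2494/3938 = 1186/385929 - √2494/3938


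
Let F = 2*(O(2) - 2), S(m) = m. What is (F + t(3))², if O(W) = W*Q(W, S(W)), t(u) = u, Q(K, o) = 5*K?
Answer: 1521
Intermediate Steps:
O(W) = 5*W² (O(W) = W*(5*W) = 5*W²)
F = 36 (F = 2*(5*2² - 2) = 2*(5*4 - 2) = 2*(20 - 2) = 2*18 = 36)
(F + t(3))² = (36 + 3)² = 39² = 1521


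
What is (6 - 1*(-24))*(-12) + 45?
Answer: -315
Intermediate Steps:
(6 - 1*(-24))*(-12) + 45 = (6 + 24)*(-12) + 45 = 30*(-12) + 45 = -360 + 45 = -315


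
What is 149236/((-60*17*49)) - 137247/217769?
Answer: -9839644886/2721023655 ≈ -3.6162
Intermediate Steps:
149236/((-60*17*49)) - 137247/217769 = 149236/((-1020*49)) - 137247*1/217769 = 149236/(-49980) - 137247/217769 = 149236*(-1/49980) - 137247/217769 = -37309/12495 - 137247/217769 = -9839644886/2721023655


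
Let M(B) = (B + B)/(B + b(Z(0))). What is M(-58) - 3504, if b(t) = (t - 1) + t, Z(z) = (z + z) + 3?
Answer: -185596/53 ≈ -3501.8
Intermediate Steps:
Z(z) = 3 + 2*z (Z(z) = 2*z + 3 = 3 + 2*z)
b(t) = -1 + 2*t (b(t) = (-1 + t) + t = -1 + 2*t)
M(B) = 2*B/(5 + B) (M(B) = (B + B)/(B + (-1 + 2*(3 + 2*0))) = (2*B)/(B + (-1 + 2*(3 + 0))) = (2*B)/(B + (-1 + 2*3)) = (2*B)/(B + (-1 + 6)) = (2*B)/(B + 5) = (2*B)/(5 + B) = 2*B/(5 + B))
M(-58) - 3504 = 2*(-58)/(5 - 58) - 3504 = 2*(-58)/(-53) - 3504 = 2*(-58)*(-1/53) - 3504 = 116/53 - 3504 = -185596/53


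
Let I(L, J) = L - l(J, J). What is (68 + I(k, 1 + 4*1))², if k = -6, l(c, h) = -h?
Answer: 4489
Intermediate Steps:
I(L, J) = J + L (I(L, J) = L - (-1)*J = L + J = J + L)
(68 + I(k, 1 + 4*1))² = (68 + ((1 + 4*1) - 6))² = (68 + ((1 + 4) - 6))² = (68 + (5 - 6))² = (68 - 1)² = 67² = 4489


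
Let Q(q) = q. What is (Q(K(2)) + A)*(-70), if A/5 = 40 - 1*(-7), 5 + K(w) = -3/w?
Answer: -15995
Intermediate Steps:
K(w) = -5 - 3/w
A = 235 (A = 5*(40 - 1*(-7)) = 5*(40 + 7) = 5*47 = 235)
(Q(K(2)) + A)*(-70) = ((-5 - 3/2) + 235)*(-70) = (-13/2 + 235)*(-70) = (457/2)*(-70) = -15995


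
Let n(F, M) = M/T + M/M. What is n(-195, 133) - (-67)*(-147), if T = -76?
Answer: -39399/4 ≈ -9849.8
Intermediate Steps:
n(F, M) = 1 - M/76 (n(F, M) = M/(-76) + M/M = M*(-1/76) + 1 = -M/76 + 1 = 1 - M/76)
n(-195, 133) - (-67)*(-147) = (1 - 1/76*133) - (-67)*(-147) = (1 - 7/4) - 1*9849 = -¾ - 9849 = -39399/4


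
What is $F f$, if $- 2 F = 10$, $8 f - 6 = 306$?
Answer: $-195$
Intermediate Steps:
$f = 39$ ($f = \frac{3}{4} + \frac{1}{8} \cdot 306 = \frac{3}{4} + \frac{153}{4} = 39$)
$F = -5$ ($F = \left(- \frac{1}{2}\right) 10 = -5$)
$F f = \left(-5\right) 39 = -195$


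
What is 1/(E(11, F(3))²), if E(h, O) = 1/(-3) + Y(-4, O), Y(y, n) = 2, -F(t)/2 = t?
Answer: 9/25 ≈ 0.36000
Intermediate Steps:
F(t) = -2*t
E(h, O) = 5/3 (E(h, O) = 1/(-3) + 2 = -⅓ + 2 = 5/3)
1/(E(11, F(3))²) = 1/((5/3)²) = 1/(25/9) = 9/25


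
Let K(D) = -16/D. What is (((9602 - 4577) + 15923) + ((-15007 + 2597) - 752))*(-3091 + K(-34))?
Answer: -24062862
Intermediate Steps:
(((9602 - 4577) + 15923) + ((-15007 + 2597) - 752))*(-3091 + K(-34)) = (((9602 - 4577) + 15923) + ((-15007 + 2597) - 752))*(-3091 - 16/(-34)) = ((5025 + 15923) + (-12410 - 752))*(-3091 - 16*(-1/34)) = (20948 - 13162)*(-3091 + 8/17) = 7786*(-52539/17) = -24062862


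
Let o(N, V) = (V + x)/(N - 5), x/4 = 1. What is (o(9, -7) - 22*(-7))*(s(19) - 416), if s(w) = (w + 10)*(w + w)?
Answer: 210259/2 ≈ 1.0513e+5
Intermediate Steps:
x = 4 (x = 4*1 = 4)
o(N, V) = (4 + V)/(-5 + N) (o(N, V) = (V + 4)/(N - 5) = (4 + V)/(-5 + N))
s(w) = 2*w*(10 + w) (s(w) = (10 + w)*(2*w) = 2*w*(10 + w))
(o(9, -7) - 22*(-7))*(s(19) - 416) = ((4 - 7)/(-5 + 9) - 22*(-7))*(2*19*(10 + 19) - 416) = (-3/4 + 154)*(2*19*29 - 416) = ((¼)*(-3) + 154)*(1102 - 416) = (-¾ + 154)*686 = (613/4)*686 = 210259/2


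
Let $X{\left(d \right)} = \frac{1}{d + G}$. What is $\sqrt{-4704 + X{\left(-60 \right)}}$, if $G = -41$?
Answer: $\frac{i \sqrt{47985605}}{101} \approx 68.586 i$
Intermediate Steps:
$X{\left(d \right)} = \frac{1}{-41 + d}$ ($X{\left(d \right)} = \frac{1}{d - 41} = \frac{1}{-41 + d}$)
$\sqrt{-4704 + X{\left(-60 \right)}} = \sqrt{-4704 + \frac{1}{-41 - 60}} = \sqrt{-4704 + \frac{1}{-101}} = \sqrt{-4704 - \frac{1}{101}} = \sqrt{- \frac{475105}{101}} = \frac{i \sqrt{47985605}}{101}$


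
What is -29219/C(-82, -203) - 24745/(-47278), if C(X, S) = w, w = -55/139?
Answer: 226703859/3070 ≈ 73845.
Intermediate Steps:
w = -55/139 (w = -55*1/139 = -55/139 ≈ -0.39568)
C(X, S) = -55/139
-29219/C(-82, -203) - 24745/(-47278) = -29219/(-55/139) - 24745/(-47278) = -29219*(-139/55) - 24745*(-1/47278) = 4061441/55 + 3535/6754 = 226703859/3070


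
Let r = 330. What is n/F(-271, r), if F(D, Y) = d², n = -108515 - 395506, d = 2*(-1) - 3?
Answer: -504021/25 ≈ -20161.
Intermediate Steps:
d = -5 (d = -2 - 3 = -5)
n = -504021
F(D, Y) = 25 (F(D, Y) = (-5)² = 25)
n/F(-271, r) = -504021/25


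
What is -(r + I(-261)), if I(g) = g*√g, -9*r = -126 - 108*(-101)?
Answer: 1198 + 783*I*√29 ≈ 1198.0 + 4216.6*I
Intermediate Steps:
r = -1198 (r = -(-126 - 108*(-101))/9 = -(-126 + 10908)/9 = -⅑*10782 = -1198)
I(g) = g^(3/2)
-(r + I(-261)) = -(-1198 + (-261)^(3/2)) = -(-1198 - 783*I*√29) = 1198 + 783*I*√29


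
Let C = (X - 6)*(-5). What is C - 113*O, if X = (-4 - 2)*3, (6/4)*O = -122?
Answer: 27932/3 ≈ 9310.7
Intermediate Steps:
O = -244/3 (O = (2/3)*(-122) = -244/3 ≈ -81.333)
X = -18 (X = -6*3 = -18)
C = 120 (C = (-18 - 6)*(-5) = -24*(-5) = 120)
C - 113*O = 120 - 113*(-244/3) = 120 + 27572/3 = 27932/3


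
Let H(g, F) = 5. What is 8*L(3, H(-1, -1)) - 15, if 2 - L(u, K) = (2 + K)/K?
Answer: -51/5 ≈ -10.200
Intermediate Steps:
L(u, K) = 2 - (2 + K)/K
8*L(3, H(-1, -1)) - 15 = 8*((-2 + 5)/5) - 15 = 8*((⅕)*3) - 15 = 8*(⅗) - 15 = 24/5 - 15 = -51/5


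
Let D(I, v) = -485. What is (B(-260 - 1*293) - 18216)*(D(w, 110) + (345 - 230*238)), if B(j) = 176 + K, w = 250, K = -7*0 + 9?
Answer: 989541280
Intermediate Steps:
K = 9 (K = 0 + 9 = 9)
B(j) = 185 (B(j) = 176 + 9 = 185)
(B(-260 - 1*293) - 18216)*(D(w, 110) + (345 - 230*238)) = (185 - 18216)*(-485 + (345 - 230*238)) = -18031*(-485 + (345 - 54740)) = -18031*(-485 - 54395) = -18031*(-54880) = 989541280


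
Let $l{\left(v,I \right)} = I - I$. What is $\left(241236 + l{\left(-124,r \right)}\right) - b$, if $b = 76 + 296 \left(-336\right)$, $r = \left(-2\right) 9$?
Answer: $340616$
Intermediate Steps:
$r = -18$
$b = -99380$ ($b = 76 - 99456 = -99380$)
$l{\left(v,I \right)} = 0$
$\left(241236 + l{\left(-124,r \right)}\right) - b = \left(241236 + 0\right) - -99380 = 241236 + 99380 = 340616$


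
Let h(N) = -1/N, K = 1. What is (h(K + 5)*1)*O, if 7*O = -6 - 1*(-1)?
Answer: 5/42 ≈ 0.11905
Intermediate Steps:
O = -5/7 (O = (-6 - 1*(-1))/7 = (-6 + 1)/7 = (1/7)*(-5) = -5/7 ≈ -0.71429)
(h(K + 5)*1)*O = (-1/(1 + 5)*1)*(-5/7) = (-1/6*1)*(-5/7) = (-1*1/6*1)*(-5/7) = -1/6*1*(-5/7) = -1/6*(-5/7) = 5/42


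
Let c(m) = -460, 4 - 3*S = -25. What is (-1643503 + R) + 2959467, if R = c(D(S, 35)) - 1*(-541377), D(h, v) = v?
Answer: 1856881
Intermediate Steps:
S = 29/3 (S = 4/3 - ⅓*(-25) = 4/3 + 25/3 = 29/3 ≈ 9.6667)
R = 540917 (R = -460 - 1*(-541377) = -460 + 541377 = 540917)
(-1643503 + R) + 2959467 = (-1643503 + 540917) + 2959467 = -1102586 + 2959467 = 1856881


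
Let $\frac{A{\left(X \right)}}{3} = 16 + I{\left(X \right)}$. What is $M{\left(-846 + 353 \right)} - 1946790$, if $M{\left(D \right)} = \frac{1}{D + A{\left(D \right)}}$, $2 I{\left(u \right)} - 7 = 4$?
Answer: $- \frac{1668399032}{857} \approx -1.9468 \cdot 10^{6}$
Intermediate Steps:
$I{\left(u \right)} = \frac{11}{2}$ ($I{\left(u \right)} = \frac{7}{2} + \frac{1}{2} \cdot 4 = \frac{7}{2} + 2 = \frac{11}{2}$)
$A{\left(X \right)} = \frac{129}{2}$ ($A{\left(X \right)} = 3 \left(16 + \frac{11}{2}\right) = 3 \cdot \frac{43}{2} = \frac{129}{2}$)
$M{\left(D \right)} = \frac{1}{\frac{129}{2} + D}$ ($M{\left(D \right)} = \frac{1}{D + \frac{129}{2}} = \frac{1}{\frac{129}{2} + D}$)
$M{\left(-846 + 353 \right)} - 1946790 = \frac{2}{129 + 2 \left(-846 + 353\right)} - 1946790 = \frac{2}{129 + 2 \left(-493\right)} - 1946790 = \frac{2}{129 - 986} - 1946790 = \frac{2}{-857} - 1946790 = 2 \left(- \frac{1}{857}\right) - 1946790 = - \frac{2}{857} - 1946790 = - \frac{1668399032}{857}$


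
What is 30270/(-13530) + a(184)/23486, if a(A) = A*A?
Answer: -4214159/5296093 ≈ -0.79571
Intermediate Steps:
a(A) = A²
30270/(-13530) + a(184)/23486 = 30270/(-13530) + 184²/23486 = 30270*(-1/13530) + 33856*(1/23486) = -1009/451 + 16928/11743 = -4214159/5296093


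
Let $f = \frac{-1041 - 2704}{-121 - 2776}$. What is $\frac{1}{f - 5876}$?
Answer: $- \frac{2897}{17019027} \approx -0.00017022$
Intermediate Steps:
$f = \frac{3745}{2897}$ ($f = - \frac{3745}{-2897} = \left(-3745\right) \left(- \frac{1}{2897}\right) = \frac{3745}{2897} \approx 1.2927$)
$\frac{1}{f - 5876} = \frac{1}{\frac{3745}{2897} - 5876} = \frac{1}{- \frac{17019027}{2897}} = - \frac{2897}{17019027}$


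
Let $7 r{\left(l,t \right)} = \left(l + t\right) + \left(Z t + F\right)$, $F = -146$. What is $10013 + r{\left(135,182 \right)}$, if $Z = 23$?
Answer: $\frac{74448}{7} \approx 10635.0$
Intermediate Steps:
$r{\left(l,t \right)} = - \frac{146}{7} + \frac{l}{7} + \frac{24 t}{7}$ ($r{\left(l,t \right)} = \frac{\left(l + t\right) + \left(23 t - 146\right)}{7} = \frac{\left(l + t\right) + \left(-146 + 23 t\right)}{7} = \frac{-146 + l + 24 t}{7} = - \frac{146}{7} + \frac{l}{7} + \frac{24 t}{7}$)
$10013 + r{\left(135,182 \right)} = 10013 + \left(- \frac{146}{7} + \frac{1}{7} \cdot 135 + \frac{24}{7} \cdot 182\right) = 10013 + \left(- \frac{146}{7} + \frac{135}{7} + 624\right) = 10013 + \frac{4357}{7} = \frac{74448}{7}$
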